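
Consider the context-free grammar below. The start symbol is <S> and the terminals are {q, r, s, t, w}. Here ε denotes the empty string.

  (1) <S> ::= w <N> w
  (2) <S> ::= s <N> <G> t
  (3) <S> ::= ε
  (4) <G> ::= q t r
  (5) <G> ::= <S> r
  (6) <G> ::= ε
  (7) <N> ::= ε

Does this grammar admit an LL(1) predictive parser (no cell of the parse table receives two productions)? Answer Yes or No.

Yes

FIRST(<S>) = {ε, s, w}
FIRST(<G>) = {ε, q, r, s, w}
FIRST(<N>) = {ε}
FOLLOW(<S>) = {$, r}
FOLLOW(<G>) = {t}
FOLLOW(<N>) = {q, r, s, t, w}
Each cell of M receives at most one production.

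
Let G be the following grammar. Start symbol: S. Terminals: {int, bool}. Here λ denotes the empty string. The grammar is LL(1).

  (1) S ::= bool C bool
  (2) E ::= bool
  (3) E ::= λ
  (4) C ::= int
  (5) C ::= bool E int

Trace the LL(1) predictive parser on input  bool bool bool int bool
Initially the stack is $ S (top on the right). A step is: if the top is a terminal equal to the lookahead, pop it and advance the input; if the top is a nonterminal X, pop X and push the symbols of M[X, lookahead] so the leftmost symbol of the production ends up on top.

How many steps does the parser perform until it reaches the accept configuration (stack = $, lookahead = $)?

     Stack              Input                      Action
  1  $ S                bool bool bool int bool $  expand S ::= bool C bool
  2  $ bool C bool      bool bool bool int bool $  match bool
  3  $ bool C           bool bool int bool $       expand C ::= bool E int
  4  $ bool int E bool  bool bool int bool $       match bool
  5  $ bool int E       bool int bool $            expand E ::= bool
  6  $ bool int bool    bool int bool $            match bool
  7  $ bool int         int bool $                 match int
  8  $ bool             bool $                     match bool
Accept reached after 8 steps.

8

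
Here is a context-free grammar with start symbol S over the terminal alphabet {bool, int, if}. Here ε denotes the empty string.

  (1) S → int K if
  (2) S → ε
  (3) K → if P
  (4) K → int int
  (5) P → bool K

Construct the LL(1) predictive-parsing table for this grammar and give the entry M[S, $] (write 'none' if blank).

S → ε

FIRST(S) = {ε, int}
FIRST(K) = {if, int}
FIRST(P) = {bool}
FOLLOW(S) includes $ since S is the start symbol.
FOLLOW(S): S appears on no right-hand side. Thus FOLLOW(S) = {$}.
For S → int K if: FIRST(int K if) = {int}, so it goes in M[S, t] for t ∈ {int}.
For S → ε: FIRST(ε) = {ε}, so it goes in M[S, t] for t ∈ {}; since ε ∈ FIRST, also for every t ∈ FOLLOW(S) = {$}.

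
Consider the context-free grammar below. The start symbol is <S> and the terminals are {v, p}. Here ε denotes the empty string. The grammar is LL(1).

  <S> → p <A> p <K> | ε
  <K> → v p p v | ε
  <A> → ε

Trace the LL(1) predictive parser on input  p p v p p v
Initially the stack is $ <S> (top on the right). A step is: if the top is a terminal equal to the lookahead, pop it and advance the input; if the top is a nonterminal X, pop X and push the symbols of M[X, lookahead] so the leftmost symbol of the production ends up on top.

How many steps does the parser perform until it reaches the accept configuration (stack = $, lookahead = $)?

     Stack          Input          Action
  1  $ <S>          p p v p p v $  expand <S> → p <A> p <K>
  2  $ <K> p <A> p  p p v p p v $  match p
  3  $ <K> p <A>    p v p p v $    expand <A> → ε
  4  $ <K> p        p v p p v $    match p
  5  $ <K>          v p p v $      expand <K> → v p p v
  6  $ v p p v      v p p v $      match v
  7  $ v p p        p p v $        match p
  8  $ v p          p v $          match p
  9  $ v            v $            match v
Accept reached after 9 steps.

9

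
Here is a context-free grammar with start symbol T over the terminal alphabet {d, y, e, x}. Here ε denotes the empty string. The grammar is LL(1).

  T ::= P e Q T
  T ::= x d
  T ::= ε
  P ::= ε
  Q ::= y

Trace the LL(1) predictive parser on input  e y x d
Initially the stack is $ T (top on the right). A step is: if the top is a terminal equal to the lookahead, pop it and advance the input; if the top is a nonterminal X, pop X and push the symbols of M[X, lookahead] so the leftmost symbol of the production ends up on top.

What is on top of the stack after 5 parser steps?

     Stack      Input      Action
  1  $ T        e y x d $  expand T ::= P e Q T
  2  $ T Q e P  e y x d $  expand P ::= ε
  3  $ T Q e    e y x d $  match e
  4  $ T Q      y x d $    expand Q ::= y
  5  $ T y      y x d $    match y
Stack after step 5: $ T (top = T).

T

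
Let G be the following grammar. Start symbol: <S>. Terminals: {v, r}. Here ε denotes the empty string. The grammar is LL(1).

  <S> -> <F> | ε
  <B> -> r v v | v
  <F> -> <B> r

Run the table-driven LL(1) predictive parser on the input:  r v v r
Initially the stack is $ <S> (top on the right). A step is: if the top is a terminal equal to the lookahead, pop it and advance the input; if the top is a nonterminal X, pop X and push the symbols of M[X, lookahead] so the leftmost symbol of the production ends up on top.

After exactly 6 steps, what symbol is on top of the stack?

step 1: stack=$ <S>  input=r v v r $  — expand <S> -> <F>
step 2: stack=$ <F>  input=r v v r $  — expand <F> -> <B> r
step 3: stack=$ r <B>  input=r v v r $  — expand <B> -> r v v
step 4: stack=$ r v v r  input=r v v r $  — match r
step 5: stack=$ r v v  input=v v r $  — match v
step 6: stack=$ r v  input=v r $  — match v
Stack after step 6: $ r (top = r).

r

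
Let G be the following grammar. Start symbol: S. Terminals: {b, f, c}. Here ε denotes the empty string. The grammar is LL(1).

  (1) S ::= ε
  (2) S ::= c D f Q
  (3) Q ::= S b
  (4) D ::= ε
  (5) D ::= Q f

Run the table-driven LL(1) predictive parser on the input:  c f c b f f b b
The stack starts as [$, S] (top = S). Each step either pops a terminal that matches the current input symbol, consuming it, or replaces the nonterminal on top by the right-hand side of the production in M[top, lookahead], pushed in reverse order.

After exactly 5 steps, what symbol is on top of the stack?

S

     Stack      Input              Action
  1  $ S        c f c b f f b b $  expand S ::= c D f Q
  2  $ Q f D c  c f c b f f b b $  match c
  3  $ Q f D    f c b f f b b $    expand D ::= ε
  4  $ Q f      f c b f f b b $    match f
  5  $ Q        c b f f b b $      expand Q ::= S b
Stack after step 5: $ b S (top = S).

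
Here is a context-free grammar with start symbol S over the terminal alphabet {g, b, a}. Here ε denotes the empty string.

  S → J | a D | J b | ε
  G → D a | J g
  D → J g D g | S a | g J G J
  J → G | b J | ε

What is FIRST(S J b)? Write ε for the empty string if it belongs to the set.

FIRST(S): from S→J we get {ε, a, b, g}; from S→a D we get {a}; from S→J b we get {a, b, g}; from S→ε we get {ε}. So FIRST(S) = {ε, a, b, g}.
FIRST(G): from G→D a we get {a, b, g}; from G→J g we get {a, b, g}. So FIRST(G) = {a, b, g}.
FIRST(J): from J→G we get {a, b, g}; from J→b J we get {b}; from J→ε we get {ε}. So FIRST(J) = {ε, a, b, g}.
FIRST(D): from D→J g D g we get {a, b, g}; from D→S a we get {a, b, g}; from D→g J G J we get {g}. So FIRST(D) = {a, b, g}.
FIRST(S J b): take FIRST of each symbol in turn, carrying on past any symbol whose FIRST contains ε; result {a, b, g}.

{a, b, g}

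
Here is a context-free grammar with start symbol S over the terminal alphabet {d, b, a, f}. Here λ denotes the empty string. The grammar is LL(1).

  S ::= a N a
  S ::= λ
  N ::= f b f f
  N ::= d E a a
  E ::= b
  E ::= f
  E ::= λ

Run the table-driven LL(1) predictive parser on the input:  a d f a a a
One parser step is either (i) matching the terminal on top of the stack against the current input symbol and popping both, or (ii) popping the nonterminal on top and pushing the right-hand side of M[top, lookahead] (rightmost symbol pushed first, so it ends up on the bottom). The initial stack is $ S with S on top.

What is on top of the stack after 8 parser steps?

     Stack        Input          Action
  1  $ S          a d f a a a $  expand S ::= a N a
  2  $ a N a      a d f a a a $  match a
  3  $ a N        d f a a a $    expand N ::= d E a a
  4  $ a a a E d  d f a a a $    match d
  5  $ a a a E    f a a a $      expand E ::= f
  6  $ a a a f    f a a a $      match f
  7  $ a a a      a a a $        match a
  8  $ a a        a a $          match a
Stack after step 8: $ a (top = a).

a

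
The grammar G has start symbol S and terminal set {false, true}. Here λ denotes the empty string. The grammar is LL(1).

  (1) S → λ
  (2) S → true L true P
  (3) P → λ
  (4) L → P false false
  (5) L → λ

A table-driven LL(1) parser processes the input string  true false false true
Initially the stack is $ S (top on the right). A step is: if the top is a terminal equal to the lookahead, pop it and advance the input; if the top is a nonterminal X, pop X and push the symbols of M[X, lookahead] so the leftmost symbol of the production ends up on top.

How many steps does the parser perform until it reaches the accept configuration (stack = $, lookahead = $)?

8

step 1: stack=$ S  input=true false false true $  — expand S → true L true P
step 2: stack=$ P true L true  input=true false false true $  — match true
step 3: stack=$ P true L  input=false false true $  — expand L → P false false
step 4: stack=$ P true false false P  input=false false true $  — expand P → λ
step 5: stack=$ P true false false  input=false false true $  — match false
step 6: stack=$ P true false  input=false true $  — match false
step 7: stack=$ P true  input=true $  — match true
step 8: stack=$ P  input=$  — expand P → λ
Accept reached after 8 steps.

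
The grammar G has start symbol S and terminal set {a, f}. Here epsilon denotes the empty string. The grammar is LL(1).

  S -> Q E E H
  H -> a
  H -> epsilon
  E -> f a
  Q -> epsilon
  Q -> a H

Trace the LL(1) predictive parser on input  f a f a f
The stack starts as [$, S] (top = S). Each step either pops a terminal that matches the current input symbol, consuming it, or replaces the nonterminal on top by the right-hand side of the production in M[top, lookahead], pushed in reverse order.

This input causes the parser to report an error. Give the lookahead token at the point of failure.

      Stack      Input        Action
   1  $ S        f a f a f $  expand S -> Q E E H
   2  $ H E E Q  f a f a f $  expand Q -> epsilon
   3  $ H E E    f a f a f $  expand E -> f a
   4  $ H E a f  f a f a f $  match f
   5  $ H E a    a f a f $    match a
   6  $ H E      f a f $      expand E -> f a
   7  $ H a f    f a f $      match f
   8  $ H a      a f $        match a
   9  $ H        f $          expand H -> epsilon
  10  $          f $          error: stack empty but input remains

f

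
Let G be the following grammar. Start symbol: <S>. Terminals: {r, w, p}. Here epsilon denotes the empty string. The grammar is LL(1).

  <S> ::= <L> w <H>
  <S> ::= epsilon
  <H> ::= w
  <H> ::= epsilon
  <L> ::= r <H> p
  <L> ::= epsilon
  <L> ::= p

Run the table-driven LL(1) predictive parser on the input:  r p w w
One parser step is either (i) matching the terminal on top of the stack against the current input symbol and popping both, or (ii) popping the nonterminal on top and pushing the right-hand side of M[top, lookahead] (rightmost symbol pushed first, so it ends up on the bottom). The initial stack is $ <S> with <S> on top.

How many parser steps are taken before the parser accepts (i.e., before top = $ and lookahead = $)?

     Stack            Input      Action
  1  $ <S>            r p w w $  expand <S> ::= <L> w <H>
  2  $ <H> w <L>      r p w w $  expand <L> ::= r <H> p
  3  $ <H> w p <H> r  r p w w $  match r
  4  $ <H> w p <H>    p w w $    expand <H> ::= epsilon
  5  $ <H> w p        p w w $    match p
  6  $ <H> w          w w $      match w
  7  $ <H>            w $        expand <H> ::= w
  8  $ w              w $        match w
Accept reached after 8 steps.

8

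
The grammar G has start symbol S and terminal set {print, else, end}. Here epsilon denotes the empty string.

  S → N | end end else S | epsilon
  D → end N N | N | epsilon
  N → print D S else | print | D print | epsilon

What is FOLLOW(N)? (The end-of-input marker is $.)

FIRST(S): from S→N we get {epsilon, end, print}; from S→end end else S we get {end}; from S→epsilon we get {epsilon}. So FIRST(S) = {epsilon, end, print}.
FIRST(D): from D→end N N we get {end}; from D→N we get {epsilon, end, print}; from D→epsilon we get {epsilon}. So FIRST(D) = {epsilon, end, print}.
FIRST(N): from N→print D S else we get {print}; from N→print we get {print}; from N→D print we get {end, print}; from N→epsilon we get {epsilon}. So FIRST(N) = {epsilon, end, print}.
FOLLOW(S) includes $ since S is the start symbol.
FOLLOW(S): in S→end end else S, the suffix after S is empty (adds nothing new); in N→print D S else, S is followed by else with FIRST {else}. Thus FOLLOW(S) = {$, else}.
FOLLOW(D): in N→print D S else, D is followed by S else with FIRST {else, end, print}; in N→D print, D is followed by print with FIRST {print}. Thus FOLLOW(D) = {else, end, print}.
FOLLOW(N): in S→N, the suffix after N is empty, so FOLLOW(N) ⊇ FOLLOW(S) = {$, else}; in D→end N N (occurrence 1), N is followed by N with FIRST {epsilon, end, print}; in D→end N N (occurrence 1), the suffix after N is nullable, so FOLLOW(N) ⊇ FOLLOW(D) = {else, end, print}; in D→end N N (occurrence 2), the suffix after N is empty, so FOLLOW(N) ⊇ FOLLOW(D) = {else, end, print}; in D→N, the suffix after N is empty, so FOLLOW(N) ⊇ FOLLOW(D) = {else, end, print}. Thus FOLLOW(N) = {$, else, end, print}.

{$, else, end, print}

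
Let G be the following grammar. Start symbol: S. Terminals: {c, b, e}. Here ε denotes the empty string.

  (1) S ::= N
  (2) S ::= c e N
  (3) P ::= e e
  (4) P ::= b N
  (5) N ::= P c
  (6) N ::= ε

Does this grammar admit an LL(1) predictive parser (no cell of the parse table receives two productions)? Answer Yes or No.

FIRST(S) = {ε, b, c, e}
FIRST(P) = {b, e}
FIRST(N) = {ε, b, e}
FOLLOW(S) = {$}
FOLLOW(P) = {c}
FOLLOW(N) = {$, c}
Each cell of M receives at most one production.

Yes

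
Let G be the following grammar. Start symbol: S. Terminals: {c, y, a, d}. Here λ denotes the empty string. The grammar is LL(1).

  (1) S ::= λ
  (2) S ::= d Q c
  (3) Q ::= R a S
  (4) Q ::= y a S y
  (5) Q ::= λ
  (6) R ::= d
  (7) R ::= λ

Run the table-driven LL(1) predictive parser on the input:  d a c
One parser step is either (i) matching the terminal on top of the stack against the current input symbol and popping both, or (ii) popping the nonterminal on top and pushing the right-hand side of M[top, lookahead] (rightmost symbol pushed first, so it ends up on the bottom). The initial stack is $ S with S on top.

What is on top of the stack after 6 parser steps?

step 1: stack=$ S  input=d a c $  — expand S ::= d Q c
step 2: stack=$ c Q d  input=d a c $  — match d
step 3: stack=$ c Q  input=a c $  — expand Q ::= R a S
step 4: stack=$ c S a R  input=a c $  — expand R ::= λ
step 5: stack=$ c S a  input=a c $  — match a
step 6: stack=$ c S  input=c $  — expand S ::= λ
Stack after step 6: $ c (top = c).

c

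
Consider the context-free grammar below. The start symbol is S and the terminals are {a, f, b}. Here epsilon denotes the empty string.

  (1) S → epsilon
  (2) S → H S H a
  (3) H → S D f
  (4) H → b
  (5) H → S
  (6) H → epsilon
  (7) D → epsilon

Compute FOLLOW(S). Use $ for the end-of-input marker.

FIRST(D) = {epsilon}
FIRST(S) = {epsilon, a, b, f}  (via H S H a)
FIRST(H) = {epsilon, a, b, f}  (via S D f, S)
FOLLOW(S) includes $ since S is the start symbol.
FOLLOW(H): in S→H S H a (occurrence 1), H is followed by S H a with FIRST {a, b, f}; in S→H S H a (occurrence 2), H is followed by a with FIRST {a}. Thus FOLLOW(H) = {a, b, f}.
FOLLOW(S): in S→H S H a, S is followed by H a with FIRST {a, b, f}; in H→S D f, S is followed by D f with FIRST {f}; in H→S, the suffix after S is empty, so FOLLOW(S) ⊇ FOLLOW(H) = {a, b, f}. Thus FOLLOW(S) = {$, a, b, f}.
FOLLOW(D): in H→S D f, D is followed by f with FIRST {f}. Thus FOLLOW(D) = {f}.

{$, a, b, f}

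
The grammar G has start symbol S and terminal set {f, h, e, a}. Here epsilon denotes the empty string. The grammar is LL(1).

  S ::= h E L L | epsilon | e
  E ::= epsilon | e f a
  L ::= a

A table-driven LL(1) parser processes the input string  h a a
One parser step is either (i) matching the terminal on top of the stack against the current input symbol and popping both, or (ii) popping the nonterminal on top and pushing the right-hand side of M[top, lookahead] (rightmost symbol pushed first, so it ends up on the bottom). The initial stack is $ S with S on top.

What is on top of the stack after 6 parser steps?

     Stack      Input    Action
  1  $ S        h a a $  expand S ::= h E L L
  2  $ L L E h  h a a $  match h
  3  $ L L E    a a $    expand E ::= epsilon
  4  $ L L      a a $    expand L ::= a
  5  $ L a      a a $    match a
  6  $ L        a $      expand L ::= a
Stack after step 6: $ a (top = a).

a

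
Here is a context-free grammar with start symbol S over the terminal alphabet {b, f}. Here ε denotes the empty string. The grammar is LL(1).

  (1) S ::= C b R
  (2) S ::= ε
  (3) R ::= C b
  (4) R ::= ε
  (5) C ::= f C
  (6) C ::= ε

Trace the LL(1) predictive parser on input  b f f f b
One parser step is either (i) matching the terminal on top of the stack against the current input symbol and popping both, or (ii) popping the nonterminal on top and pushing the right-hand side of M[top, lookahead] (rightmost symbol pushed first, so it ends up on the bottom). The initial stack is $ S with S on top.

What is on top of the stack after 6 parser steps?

C

step 1: stack=$ S  input=b f f f b $  — expand S ::= C b R
step 2: stack=$ R b C  input=b f f f b $  — expand C ::= ε
step 3: stack=$ R b  input=b f f f b $  — match b
step 4: stack=$ R  input=f f f b $  — expand R ::= C b
step 5: stack=$ b C  input=f f f b $  — expand C ::= f C
step 6: stack=$ b C f  input=f f f b $  — match f
Stack after step 6: $ b C (top = C).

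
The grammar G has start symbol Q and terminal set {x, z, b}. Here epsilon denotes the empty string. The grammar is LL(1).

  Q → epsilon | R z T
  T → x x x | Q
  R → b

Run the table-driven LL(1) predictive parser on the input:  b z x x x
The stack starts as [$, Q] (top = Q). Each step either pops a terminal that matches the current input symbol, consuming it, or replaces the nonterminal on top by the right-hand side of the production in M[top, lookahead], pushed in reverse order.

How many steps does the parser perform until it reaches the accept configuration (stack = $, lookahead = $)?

     Stack    Input        Action
  1  $ Q      b z x x x $  expand Q → R z T
  2  $ T z R  b z x x x $  expand R → b
  3  $ T z b  b z x x x $  match b
  4  $ T z    z x x x $    match z
  5  $ T      x x x $      expand T → x x x
  6  $ x x x  x x x $      match x
  7  $ x x    x x $        match x
  8  $ x      x $          match x
Accept reached after 8 steps.

8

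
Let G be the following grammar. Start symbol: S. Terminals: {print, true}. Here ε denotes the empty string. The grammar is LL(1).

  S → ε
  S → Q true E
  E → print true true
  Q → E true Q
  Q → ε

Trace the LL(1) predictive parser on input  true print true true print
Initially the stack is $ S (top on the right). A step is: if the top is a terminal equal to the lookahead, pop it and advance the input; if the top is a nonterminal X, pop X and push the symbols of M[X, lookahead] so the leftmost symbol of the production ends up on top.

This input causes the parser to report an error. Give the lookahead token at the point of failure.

     Stack              Input                         Action
  1  $ S                true print true true print $  expand S → Q true E
  2  $ E true Q         true print true true print $  expand Q → ε
  3  $ E true           true print true true print $  match true
  4  $ E                print true true print $       expand E → print true true
  5  $ true true print  print true true print $       match print
  6  $ true true        true true print $             match true
  7  $ true             true print $                  match true
  8  $                  print $                       error: stack empty but input remains

print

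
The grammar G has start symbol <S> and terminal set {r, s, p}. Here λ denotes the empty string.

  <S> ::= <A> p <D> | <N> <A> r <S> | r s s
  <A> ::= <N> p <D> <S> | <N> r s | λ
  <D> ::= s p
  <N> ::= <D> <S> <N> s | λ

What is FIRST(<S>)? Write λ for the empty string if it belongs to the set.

{p, r, s}

FIRST(<D>) = {s}
FIRST(<N>) = {λ, s}  (via <D> <S> <N> s)
FIRST(<A>) = {λ, p, r, s}  (via <N> p <D> <S>, <N> r s)
FIRST(<S>) = {p, r, s}  (via <A> p <D>, <N> <A> r <S>)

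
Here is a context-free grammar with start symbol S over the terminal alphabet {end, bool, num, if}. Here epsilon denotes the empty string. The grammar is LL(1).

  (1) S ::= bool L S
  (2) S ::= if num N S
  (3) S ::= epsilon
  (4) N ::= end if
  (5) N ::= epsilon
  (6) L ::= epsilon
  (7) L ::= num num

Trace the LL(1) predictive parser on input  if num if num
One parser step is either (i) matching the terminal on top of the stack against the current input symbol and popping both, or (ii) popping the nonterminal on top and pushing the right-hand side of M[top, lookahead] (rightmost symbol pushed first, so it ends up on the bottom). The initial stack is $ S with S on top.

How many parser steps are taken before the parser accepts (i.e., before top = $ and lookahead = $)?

9

step 1: stack=$ S  input=if num if num $  — expand S ::= if num N S
step 2: stack=$ S N num if  input=if num if num $  — match if
step 3: stack=$ S N num  input=num if num $  — match num
step 4: stack=$ S N  input=if num $  — expand N ::= epsilon
step 5: stack=$ S  input=if num $  — expand S ::= if num N S
step 6: stack=$ S N num if  input=if num $  — match if
step 7: stack=$ S N num  input=num $  — match num
step 8: stack=$ S N  input=$  — expand N ::= epsilon
step 9: stack=$ S  input=$  — expand S ::= epsilon
Accept reached after 9 steps.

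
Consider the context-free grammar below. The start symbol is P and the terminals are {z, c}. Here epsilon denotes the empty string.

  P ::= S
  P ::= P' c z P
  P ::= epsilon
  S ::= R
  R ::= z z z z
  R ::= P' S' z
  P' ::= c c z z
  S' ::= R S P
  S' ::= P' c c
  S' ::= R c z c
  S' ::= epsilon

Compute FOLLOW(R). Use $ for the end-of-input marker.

FIRST(P'): from P'::=c c z z we get {c}. So FIRST(P') = {c}.
FIRST(R): from R::=z z z z we get {z}; from R::=P' S' z we get {c}. So FIRST(R) = {c, z}.
FIRST(S): from S::=R we get {c, z}. So FIRST(S) = {c, z}.
FIRST(S'): from S'::=R S P we get {c, z}; from S'::=P' c c we get {c}; from S'::=R c z c we get {c, z}; from S'::=epsilon we get {epsilon}. So FIRST(S') = {epsilon, c, z}.
FIRST(P): from P::=S we get {c, z}; from P::=P' c z P we get {c}; from P::=epsilon we get {epsilon}. So FIRST(P) = {epsilon, c, z}.
FOLLOW(P) includes $ since P is the start symbol.
FOLLOW(P'): in P::=P' c z P, P' is followed by c z P with FIRST {c}; in R::=P' S' z, P' is followed by S' z with FIRST {c, z}; in S'::=P' c c, P' is followed by c c with FIRST {c}. Thus FOLLOW(P') = {c, z}.
FOLLOW(S'): in R::=P' S' z, S' is followed by z with FIRST {z}. Thus FOLLOW(S') = {z}.
FOLLOW(P): in P::=P' c z P, the suffix after P is empty (adds nothing new); in S'::=R S P, the suffix after P is empty, so FOLLOW(P) ⊇ FOLLOW(S') = {z}. Thus FOLLOW(P) = {$, z}.
FOLLOW(S): in P::=S, the suffix after S is empty, so FOLLOW(S) ⊇ FOLLOW(P) = {$, z}; in S'::=R S P, S is followed by P with FIRST {epsilon, c, z}; in S'::=R S P, the suffix after S is nullable, so FOLLOW(S) ⊇ FOLLOW(S') = {z}. Thus FOLLOW(S) = {$, c, z}.
FOLLOW(R): in S::=R, the suffix after R is empty, so FOLLOW(R) ⊇ FOLLOW(S) = {$, c, z}; in S'::=R S P, R is followed by S P with FIRST {c, z}; in S'::=R c z c, R is followed by c z c with FIRST {c}. Thus FOLLOW(R) = {$, c, z}.

{$, c, z}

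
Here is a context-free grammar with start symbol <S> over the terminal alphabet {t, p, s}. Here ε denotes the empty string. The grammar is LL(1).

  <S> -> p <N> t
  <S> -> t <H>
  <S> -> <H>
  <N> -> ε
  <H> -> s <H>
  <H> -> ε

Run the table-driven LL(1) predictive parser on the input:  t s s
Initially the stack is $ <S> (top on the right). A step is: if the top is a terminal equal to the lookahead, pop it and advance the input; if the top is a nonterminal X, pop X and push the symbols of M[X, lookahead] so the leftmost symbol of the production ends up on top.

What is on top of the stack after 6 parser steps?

step 1: stack=$ <S>  input=t s s $  — expand <S> -> t <H>
step 2: stack=$ <H> t  input=t s s $  — match t
step 3: stack=$ <H>  input=s s $  — expand <H> -> s <H>
step 4: stack=$ <H> s  input=s s $  — match s
step 5: stack=$ <H>  input=s $  — expand <H> -> s <H>
step 6: stack=$ <H> s  input=s $  — match s
Stack after step 6: $ <H> (top = <H>).

<H>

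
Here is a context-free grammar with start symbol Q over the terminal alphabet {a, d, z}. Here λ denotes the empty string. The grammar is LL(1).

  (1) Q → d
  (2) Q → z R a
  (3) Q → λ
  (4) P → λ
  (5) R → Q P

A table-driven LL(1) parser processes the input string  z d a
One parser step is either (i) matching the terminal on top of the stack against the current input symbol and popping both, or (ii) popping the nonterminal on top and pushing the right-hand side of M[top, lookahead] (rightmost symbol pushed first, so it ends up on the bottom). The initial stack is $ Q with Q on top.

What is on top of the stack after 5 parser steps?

step 1: stack=$ Q  input=z d a $  — expand Q → z R a
step 2: stack=$ a R z  input=z d a $  — match z
step 3: stack=$ a R  input=d a $  — expand R → Q P
step 4: stack=$ a P Q  input=d a $  — expand Q → d
step 5: stack=$ a P d  input=d a $  — match d
Stack after step 5: $ a P (top = P).

P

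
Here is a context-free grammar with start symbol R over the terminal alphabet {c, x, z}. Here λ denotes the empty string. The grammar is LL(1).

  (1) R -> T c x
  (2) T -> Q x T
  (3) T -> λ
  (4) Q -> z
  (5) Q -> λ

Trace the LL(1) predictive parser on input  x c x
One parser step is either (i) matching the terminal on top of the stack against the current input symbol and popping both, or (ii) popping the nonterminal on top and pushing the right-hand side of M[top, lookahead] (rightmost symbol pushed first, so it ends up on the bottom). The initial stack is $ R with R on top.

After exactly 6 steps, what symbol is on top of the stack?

x

step 1: stack=$ R  input=x c x $  — expand R -> T c x
step 2: stack=$ x c T  input=x c x $  — expand T -> Q x T
step 3: stack=$ x c T x Q  input=x c x $  — expand Q -> λ
step 4: stack=$ x c T x  input=x c x $  — match x
step 5: stack=$ x c T  input=c x $  — expand T -> λ
step 6: stack=$ x c  input=c x $  — match c
Stack after step 6: $ x (top = x).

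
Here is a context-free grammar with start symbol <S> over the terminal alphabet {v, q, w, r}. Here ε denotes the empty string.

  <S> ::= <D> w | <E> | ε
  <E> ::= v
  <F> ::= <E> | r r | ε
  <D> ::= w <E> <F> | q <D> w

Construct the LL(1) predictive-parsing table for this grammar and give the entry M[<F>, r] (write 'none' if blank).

<F> ::= r r

FIRST(<E>): from <E>::=v we get {v}. So FIRST(<E>) = {v}.
FIRST(<D>): from <D>::=w <E> <F> we get {w}; from <D>::=q <D> w we get {q}. So FIRST(<D>) = {q, w}.
FIRST(<S>): from <S>::=<D> w we get {q, w}; from <S>::=<E> we get {v}; from <S>::=ε we get {ε}. So FIRST(<S>) = {ε, q, v, w}.
FIRST(<F>): from <F>::=<E> we get {v}; from <F>::=r r we get {r}; from <F>::=ε we get {ε}. So FIRST(<F>) = {ε, r, v}.
FOLLOW(<S>) includes $ since <S> is the start symbol.
FOLLOW(<D>): in <S>::=<D> w, <D> is followed by w with FIRST {w}; in <D>::=q <D> w, <D> is followed by w with FIRST {w}. Thus FOLLOW(<D>) = {w}.
FOLLOW(<F>): in <D>::=w <E> <F>, the suffix after <F> is empty, so FOLLOW(<F>) ⊇ FOLLOW(<D>) = {w}. Thus FOLLOW(<F>) = {w}.
For <F> ::= <E>: FIRST(<E>) = {v}, so it goes in M[<F>, t] for t ∈ {v}.
For <F> ::= r r: FIRST(r r) = {r}, so it goes in M[<F>, t] for t ∈ {r}.
For <F> ::= ε: FIRST(ε) = {ε}, so it goes in M[<F>, t] for t ∈ {}; since ε ∈ FIRST, also for every t ∈ FOLLOW(<F>) = {w}.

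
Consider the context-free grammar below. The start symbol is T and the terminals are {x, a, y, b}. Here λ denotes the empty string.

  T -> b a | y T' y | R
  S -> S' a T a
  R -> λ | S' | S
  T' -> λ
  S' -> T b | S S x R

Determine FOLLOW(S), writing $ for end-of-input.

{$, a, b, x, y}

FIRST(T') = {λ}
FIRST(T) = {λ, b, y}  (via R)
FIRST(S) = {b, y}  (via S' a T a)
FIRST(S') = {b, y}  (via T b, S S x R)
FIRST(R) = {λ, b, y}  (via S', S)
FOLLOW(T) includes $ since T is the start symbol.
FOLLOW(T): in S->S' a T a, T is followed by a with FIRST {a}; in S'->T b, T is followed by b with FIRST {b}. Thus FOLLOW(T) = {$, a, b}.
FOLLOW(T'): in T->y T' y, T' is followed by y with FIRST {y}. Thus FOLLOW(T') = {y}.
FOLLOW(S): in R->S, the suffix after S is empty, so FOLLOW(S) ⊇ FOLLOW(R) = {$, a, b}; in S'->S S x R (occurrence 1), S is followed by S x R with FIRST {b, y}; in S'->S S x R (occurrence 2), S is followed by x R with FIRST {x}. Thus FOLLOW(S) = {$, a, b, x, y}.
FOLLOW(R): in T->R, the suffix after R is empty, so FOLLOW(R) ⊇ FOLLOW(T) = {$, a, b}; in S'->S S x R, the suffix after R is empty, so FOLLOW(R) ⊇ FOLLOW(S') = {$, a, b}. Thus FOLLOW(R) = {$, a, b}.
FOLLOW(S'): in S->S' a T a, S' is followed by a T a with FIRST {a}; in R->S', the suffix after S' is empty, so FOLLOW(S') ⊇ FOLLOW(R) = {$, a, b}. Thus FOLLOW(S') = {$, a, b}.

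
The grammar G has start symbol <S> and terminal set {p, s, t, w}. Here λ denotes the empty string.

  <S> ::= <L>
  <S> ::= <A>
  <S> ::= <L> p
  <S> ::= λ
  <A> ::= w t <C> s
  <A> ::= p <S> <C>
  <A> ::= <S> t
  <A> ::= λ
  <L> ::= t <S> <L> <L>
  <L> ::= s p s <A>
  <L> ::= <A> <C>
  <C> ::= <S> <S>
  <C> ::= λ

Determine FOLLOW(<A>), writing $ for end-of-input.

FIRST(<S>) = {λ, p, s, t, w}  (via <L>, <A>, <L> p)
FIRST(<A>) = {λ, p, s, t, w}  (via <S> t)
FIRST(<C>) = {λ, p, s, t, w}  (via <S> <S>)
FIRST(<L>) = {λ, p, s, t, w}  (via <A> <C>)
FOLLOW(<S>) includes $ since <S> is the start symbol.
FOLLOW(<S>): in <A>::=p <S> <C>, <S> is followed by <C> with FIRST {λ, p, s, t, w}; in <A>::=p <S> <C>, the suffix after <S> is nullable, so FOLLOW(<S>) ⊇ FOLLOW(<A>) = {$, p, s, t, w}; in <A>::=<S> t, <S> is followed by t with FIRST {t}; in <L>::=t <S> <L> <L>, <S> is followed by <L> <L> with FIRST {λ, p, s, t, w}; in <L>::=t <S> <L> <L>, the suffix after <S> is nullable, so FOLLOW(<S>) ⊇ FOLLOW(<L>) = {$, p, s, t, w}; in <C>::=<S> <S> (occurrence 1), <S> is followed by <S> with FIRST {λ, p, s, t, w}; in <C>::=<S> <S> (occurrence 1), the suffix after <S> is nullable, so FOLLOW(<S>) ⊇ FOLLOW(<C>) = {$, p, s, t, w}; in <C>::=<S> <S> (occurrence 2), the suffix after <S> is empty, so FOLLOW(<S>) ⊇ FOLLOW(<C>) = {$, p, s, t, w}. Thus FOLLOW(<S>) = {$, p, s, t, w}.
FOLLOW(<L>): in <S>::=<L>, the suffix after <L> is empty, so FOLLOW(<L>) ⊇ FOLLOW(<S>) = {$, p, s, t, w}; in <S>::=<L> p, <L> is followed by p with FIRST {p}; in <L>::=t <S> <L> <L> (occurrence 1), <L> is followed by <L> with FIRST {λ, p, s, t, w}; in <L>::=t <S> <L> <L> (occurrence 1), the suffix after <L> is nullable (adds nothing new); in <L>::=t <S> <L> <L> (occurrence 2), the suffix after <L> is empty (adds nothing new). Thus FOLLOW(<L>) = {$, p, s, t, w}.
FOLLOW(<A>): in <S>::=<A>, the suffix after <A> is empty, so FOLLOW(<A>) ⊇ FOLLOW(<S>) = {$, p, s, t, w}; in <L>::=s p s <A>, the suffix after <A> is empty, so FOLLOW(<A>) ⊇ FOLLOW(<L>) = {$, p, s, t, w}; in <L>::=<A> <C>, <A> is followed by <C> with FIRST {λ, p, s, t, w}; in <L>::=<A> <C>, the suffix after <A> is nullable, so FOLLOW(<A>) ⊇ FOLLOW(<L>) = {$, p, s, t, w}. Thus FOLLOW(<A>) = {$, p, s, t, w}.
FOLLOW(<C>): in <A>::=w t <C> s, <C> is followed by s with FIRST {s}; in <A>::=p <S> <C>, the suffix after <C> is empty, so FOLLOW(<C>) ⊇ FOLLOW(<A>) = {$, p, s, t, w}; in <L>::=<A> <C>, the suffix after <C> is empty, so FOLLOW(<C>) ⊇ FOLLOW(<L>) = {$, p, s, t, w}. Thus FOLLOW(<C>) = {$, p, s, t, w}.

{$, p, s, t, w}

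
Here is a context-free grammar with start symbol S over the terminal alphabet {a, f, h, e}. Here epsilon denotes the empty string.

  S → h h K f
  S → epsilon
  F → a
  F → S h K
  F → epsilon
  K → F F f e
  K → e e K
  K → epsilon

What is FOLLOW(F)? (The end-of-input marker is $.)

{a, f, h}

FIRST(S): from S→h h K f we get {h}; from S→epsilon we get {epsilon}. So FIRST(S) = {epsilon, h}.
FIRST(F): from F→a we get {a}; from F→S h K we get {h}; from F→epsilon we get {epsilon}. So FIRST(F) = {epsilon, a, h}.
FIRST(K): from K→F F f e we get {a, f, h}; from K→e e K we get {e}; from K→epsilon we get {epsilon}. So FIRST(K) = {epsilon, a, e, f, h}.
FOLLOW(S) includes $ since S is the start symbol.
FOLLOW(S): in F→S h K, S is followed by h K with FIRST {h}. Thus FOLLOW(S) = {$, h}.
FOLLOW(F): in K→F F f e (occurrence 1), F is followed by F f e with FIRST {a, f, h}; in K→F F f e (occurrence 2), F is followed by f e with FIRST {f}. Thus FOLLOW(F) = {a, f, h}.
FOLLOW(K): in S→h h K f, K is followed by f with FIRST {f}; in F→S h K, the suffix after K is empty, so FOLLOW(K) ⊇ FOLLOW(F) = {a, f, h}; in K→e e K, the suffix after K is empty (adds nothing new). Thus FOLLOW(K) = {a, f, h}.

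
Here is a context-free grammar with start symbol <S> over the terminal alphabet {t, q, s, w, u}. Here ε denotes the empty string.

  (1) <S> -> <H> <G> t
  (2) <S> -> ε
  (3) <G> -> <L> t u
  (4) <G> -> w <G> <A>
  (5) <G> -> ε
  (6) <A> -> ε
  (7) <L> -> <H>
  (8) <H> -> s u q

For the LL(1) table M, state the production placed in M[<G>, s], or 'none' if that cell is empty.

<G> -> <L> t u

FIRST(<A>): from <A>->ε we get {ε}. So FIRST(<A>) = {ε}.
FIRST(<H>): from <H>->s u q we get {s}. So FIRST(<H>) = {s}.
FIRST(<S>): from <S>-><H> <G> t we get {s}; from <S>->ε we get {ε}. So FIRST(<S>) = {ε, s}.
FIRST(<L>): from <L>-><H> we get {s}. So FIRST(<L>) = {s}.
FIRST(<G>): from <G>-><L> t u we get {s}; from <G>->w <G> <A> we get {w}; from <G>->ε we get {ε}. So FIRST(<G>) = {ε, s, w}.
FOLLOW(<S>) includes $ since <S> is the start symbol.
FOLLOW(<G>): in <S>-><H> <G> t, <G> is followed by t with FIRST {t}; in <G>->w <G> <A>, <G> is followed by <A> with FIRST {ε}; in <G>->w <G> <A>, the suffix after <G> is nullable (adds nothing new). Thus FOLLOW(<G>) = {t}.
For <G> -> <L> t u: FIRST(<L> t u) = {s}, so it goes in M[<G>, t] for t ∈ {s}.
For <G> -> w <G> <A>: FIRST(w <G> <A>) = {w}, so it goes in M[<G>, t] for t ∈ {w}.
For <G> -> ε: FIRST(ε) = {ε}, so it goes in M[<G>, t] for t ∈ {}; since ε ∈ FIRST, also for every t ∈ FOLLOW(<G>) = {t}.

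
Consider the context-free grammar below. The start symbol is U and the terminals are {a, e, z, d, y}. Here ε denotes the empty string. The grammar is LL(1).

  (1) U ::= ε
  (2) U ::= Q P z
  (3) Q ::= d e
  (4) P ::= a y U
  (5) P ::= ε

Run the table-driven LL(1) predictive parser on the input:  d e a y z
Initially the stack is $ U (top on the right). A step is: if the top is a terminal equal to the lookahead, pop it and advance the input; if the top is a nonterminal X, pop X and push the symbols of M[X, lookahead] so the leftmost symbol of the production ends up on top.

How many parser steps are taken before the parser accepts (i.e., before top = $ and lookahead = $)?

9

step 1: stack=$ U  input=d e a y z $  — expand U ::= Q P z
step 2: stack=$ z P Q  input=d e a y z $  — expand Q ::= d e
step 3: stack=$ z P e d  input=d e a y z $  — match d
step 4: stack=$ z P e  input=e a y z $  — match e
step 5: stack=$ z P  input=a y z $  — expand P ::= a y U
step 6: stack=$ z U y a  input=a y z $  — match a
step 7: stack=$ z U y  input=y z $  — match y
step 8: stack=$ z U  input=z $  — expand U ::= ε
step 9: stack=$ z  input=z $  — match z
Accept reached after 9 steps.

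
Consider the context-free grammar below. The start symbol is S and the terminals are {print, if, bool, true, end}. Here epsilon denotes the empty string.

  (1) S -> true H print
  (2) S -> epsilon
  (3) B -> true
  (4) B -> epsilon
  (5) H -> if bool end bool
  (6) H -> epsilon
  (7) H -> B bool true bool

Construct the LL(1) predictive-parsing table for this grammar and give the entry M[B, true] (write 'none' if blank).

B -> true

FIRST(S): from S->true H print we get {true}; from S->epsilon we get {epsilon}. So FIRST(S) = {epsilon, true}.
FIRST(B): from B->true we get {true}; from B->epsilon we get {epsilon}. So FIRST(B) = {epsilon, true}.
FIRST(H): from H->if bool end bool we get {if}; from H->epsilon we get {epsilon}; from H->B bool true bool we get {bool, true}. So FIRST(H) = {epsilon, bool, if, true}.
FOLLOW(S) includes $ since S is the start symbol.
FOLLOW(B): in H->B bool true bool, B is followed by bool true bool with FIRST {bool}. Thus FOLLOW(B) = {bool}.
For B -> true: FIRST(true) = {true}, so it goes in M[B, t] for t ∈ {true}.
For B -> epsilon: FIRST(epsilon) = {epsilon}, so it goes in M[B, t] for t ∈ {}; since epsilon ∈ FIRST, also for every t ∈ FOLLOW(B) = {bool}.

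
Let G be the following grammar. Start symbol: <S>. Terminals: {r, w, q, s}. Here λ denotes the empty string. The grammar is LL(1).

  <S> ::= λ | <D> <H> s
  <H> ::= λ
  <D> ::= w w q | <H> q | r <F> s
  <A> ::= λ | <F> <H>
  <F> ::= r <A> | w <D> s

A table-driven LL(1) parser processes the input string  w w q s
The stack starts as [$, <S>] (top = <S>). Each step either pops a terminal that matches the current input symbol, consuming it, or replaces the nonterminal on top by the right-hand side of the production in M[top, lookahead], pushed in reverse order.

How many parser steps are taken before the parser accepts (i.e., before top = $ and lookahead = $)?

step 1: stack=$ <S>  input=w w q s $  — expand <S> ::= <D> <H> s
step 2: stack=$ s <H> <D>  input=w w q s $  — expand <D> ::= w w q
step 3: stack=$ s <H> q w w  input=w w q s $  — match w
step 4: stack=$ s <H> q w  input=w q s $  — match w
step 5: stack=$ s <H> q  input=q s $  — match q
step 6: stack=$ s <H>  input=s $  — expand <H> ::= λ
step 7: stack=$ s  input=s $  — match s
Accept reached after 7 steps.

7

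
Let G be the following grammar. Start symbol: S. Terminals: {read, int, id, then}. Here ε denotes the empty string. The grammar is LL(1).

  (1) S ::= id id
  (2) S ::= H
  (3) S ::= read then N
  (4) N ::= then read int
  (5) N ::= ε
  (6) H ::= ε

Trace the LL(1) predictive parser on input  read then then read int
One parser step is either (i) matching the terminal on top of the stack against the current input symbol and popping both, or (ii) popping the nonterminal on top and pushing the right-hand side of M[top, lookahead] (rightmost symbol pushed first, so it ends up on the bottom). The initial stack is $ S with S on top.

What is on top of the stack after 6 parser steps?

int

     Stack            Input                      Action
  1  $ S              read then then read int $  expand S ::= read then N
  2  $ N then read    read then then read int $  match read
  3  $ N then         then then read int $       match then
  4  $ N              then read int $            expand N ::= then read int
  5  $ int read then  then read int $            match then
  6  $ int read       read int $                 match read
Stack after step 6: $ int (top = int).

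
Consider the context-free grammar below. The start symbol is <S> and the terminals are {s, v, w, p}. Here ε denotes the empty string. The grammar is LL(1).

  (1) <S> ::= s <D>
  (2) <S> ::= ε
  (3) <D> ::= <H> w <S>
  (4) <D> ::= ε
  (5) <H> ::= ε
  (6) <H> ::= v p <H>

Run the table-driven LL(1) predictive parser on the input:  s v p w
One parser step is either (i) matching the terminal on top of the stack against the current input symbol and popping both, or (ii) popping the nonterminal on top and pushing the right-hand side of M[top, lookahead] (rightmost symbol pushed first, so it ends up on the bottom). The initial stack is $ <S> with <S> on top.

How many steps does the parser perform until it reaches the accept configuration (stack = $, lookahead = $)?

9

     Stack            Input      Action
  1  $ <S>            s v p w $  expand <S> ::= s <D>
  2  $ <D> s          s v p w $  match s
  3  $ <D>            v p w $    expand <D> ::= <H> w <S>
  4  $ <S> w <H>      v p w $    expand <H> ::= v p <H>
  5  $ <S> w <H> p v  v p w $    match v
  6  $ <S> w <H> p    p w $      match p
  7  $ <S> w <H>      w $        expand <H> ::= ε
  8  $ <S> w          w $        match w
  9  $ <S>            $          expand <S> ::= ε
Accept reached after 9 steps.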